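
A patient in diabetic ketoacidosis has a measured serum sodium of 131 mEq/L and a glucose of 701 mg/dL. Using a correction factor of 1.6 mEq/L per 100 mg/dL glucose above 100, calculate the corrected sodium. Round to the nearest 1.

141 mEq/L

Corrected Na = measured Na + 1.6 · (glucose − 100)/100
= 131 + 1.6 · (701 − 100)/100
= 131 + 9.6
= 140.6 mEq/L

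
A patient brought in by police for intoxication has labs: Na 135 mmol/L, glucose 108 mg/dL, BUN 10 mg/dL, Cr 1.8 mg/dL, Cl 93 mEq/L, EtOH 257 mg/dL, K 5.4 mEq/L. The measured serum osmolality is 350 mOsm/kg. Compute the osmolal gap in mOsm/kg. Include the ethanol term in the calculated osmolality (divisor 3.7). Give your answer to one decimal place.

Calculated osmolality = 2·Na + glucose/18 + BUN/2.8 + ethanol/3.7
= 2·135 + 108/18 + 10/2.8 + 257/3.7
= 270 + 6 + 3.57 + 69.46
= 349.03 mOsm/kg ≈ 349.0 mOsm/kg
Osmolar gap = measured − calculated = 350 − 349.0 = 1.0 mOsm/kg

1.0 mOsm/kg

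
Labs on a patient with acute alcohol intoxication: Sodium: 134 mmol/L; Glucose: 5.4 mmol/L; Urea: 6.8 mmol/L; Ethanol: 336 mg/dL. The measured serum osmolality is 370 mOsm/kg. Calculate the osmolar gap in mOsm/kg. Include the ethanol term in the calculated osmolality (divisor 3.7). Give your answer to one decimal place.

-1.0 mOsm/kg

Calculated osmolality = 2·Na + glucose + urea + ethanol/3.7
= 2·134 + 5.4 + 6.8 + 336/3.7
= 268 + 5.40 + 6.80 + 90.81
= 371.01 mOsm/kg ≈ 371.0 mOsm/kg
Osmolar gap = measured − calculated = 370 − 371.0 = -1.0 mOsm/kg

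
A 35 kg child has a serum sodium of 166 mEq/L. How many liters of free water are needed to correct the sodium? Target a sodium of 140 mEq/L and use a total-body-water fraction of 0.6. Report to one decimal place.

TBW = 0.6 · 35 = 21 L
Free water deficit = TBW · (Na/140 − 1)
= 21 · (166/140 − 1)
= 21 · 0.1857
= 3.9 L

3.9 L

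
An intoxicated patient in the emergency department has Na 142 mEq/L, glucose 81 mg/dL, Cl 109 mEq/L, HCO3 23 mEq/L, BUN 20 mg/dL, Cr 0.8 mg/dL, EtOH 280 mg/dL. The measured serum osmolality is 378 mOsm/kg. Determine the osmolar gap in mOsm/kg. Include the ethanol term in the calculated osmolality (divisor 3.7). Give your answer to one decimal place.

6.7 mOsm/kg

Calculated osmolality = 2·Na + glucose/18 + BUN/2.8 + ethanol/3.7
= 2·142 + 81/18 + 20/2.8 + 280/3.7
= 284 + 4.50 + 7.14 + 75.68
= 371.32 mOsm/kg ≈ 371.3 mOsm/kg
Osmolar gap = measured − calculated = 378 − 371.3 = 6.7 mOsm/kg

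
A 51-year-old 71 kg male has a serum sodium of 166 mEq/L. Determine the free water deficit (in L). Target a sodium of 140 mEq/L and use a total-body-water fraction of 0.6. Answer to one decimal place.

TBW = 0.6 · 71 = 42.6 L
Free water deficit = TBW · (Na/140 − 1)
= 42.6 · (166/140 − 1)
= 42.6 · 0.1857
= 7.91 L

7.9 L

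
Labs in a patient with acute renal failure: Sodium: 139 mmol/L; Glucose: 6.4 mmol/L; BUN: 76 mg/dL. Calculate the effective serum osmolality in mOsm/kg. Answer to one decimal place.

284.4 mOsm/kg

Effective osmolality excludes urea (freely permeant across cell membranes):
2·Na + glucose
= 2·139 + 6.4
= 278 + 6.4
= 284.4 mOsm/kg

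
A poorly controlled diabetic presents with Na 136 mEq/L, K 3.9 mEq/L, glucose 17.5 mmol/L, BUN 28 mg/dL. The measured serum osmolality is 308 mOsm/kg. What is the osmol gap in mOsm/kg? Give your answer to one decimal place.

Calculated osmolality = 2·Na + glucose + BUN/2.8
= 2·136 + 17.5 + 28/2.8
= 272 + 17.50 + 10
= 299.5 mOsm/kg ≈ 299.5 mOsm/kg
Osmolar gap = measured − calculated = 308 − 299.5 = 8.5 mOsm/kg

8.5 mOsm/kg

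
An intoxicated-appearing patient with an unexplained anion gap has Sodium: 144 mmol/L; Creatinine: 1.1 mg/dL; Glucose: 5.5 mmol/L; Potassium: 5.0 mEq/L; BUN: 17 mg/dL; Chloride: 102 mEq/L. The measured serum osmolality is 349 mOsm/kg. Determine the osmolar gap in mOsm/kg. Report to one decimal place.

49.4 mOsm/kg

Calculated osmolality = 2·Na + glucose + BUN/2.8
= 2·144 + 5.5 + 17/2.8
= 288 + 5.50 + 6.07
= 299.57 mOsm/kg ≈ 299.6 mOsm/kg
Osmolar gap = measured − calculated = 349 − 299.6 = 49.4 mOsm/kg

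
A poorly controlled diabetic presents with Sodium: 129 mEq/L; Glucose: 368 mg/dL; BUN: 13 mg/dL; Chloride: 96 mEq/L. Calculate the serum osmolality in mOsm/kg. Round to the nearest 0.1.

283.1 mOsm/kg

Calculated osmolality = 2·Na + glucose/18 + BUN/2.8
= 2·129 + 368/18 + 13/2.8
= 258 + 20.44 + 4.64
= 283.08 mOsm/kg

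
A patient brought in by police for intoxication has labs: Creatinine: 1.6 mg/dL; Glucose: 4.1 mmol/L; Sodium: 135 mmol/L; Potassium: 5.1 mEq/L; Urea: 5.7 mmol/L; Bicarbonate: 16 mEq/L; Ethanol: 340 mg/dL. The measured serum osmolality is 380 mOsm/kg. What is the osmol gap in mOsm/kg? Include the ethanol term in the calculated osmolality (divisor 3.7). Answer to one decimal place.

Calculated osmolality = 2·Na + glucose + urea + ethanol/3.7
= 2·135 + 4.1 + 5.7 + 340/3.7
= 270 + 4.10 + 5.70 + 91.89
= 371.69 mOsm/kg ≈ 371.7 mOsm/kg
Osmolar gap = measured − calculated = 380 − 371.7 = 8.3 mOsm/kg

8.3 mOsm/kg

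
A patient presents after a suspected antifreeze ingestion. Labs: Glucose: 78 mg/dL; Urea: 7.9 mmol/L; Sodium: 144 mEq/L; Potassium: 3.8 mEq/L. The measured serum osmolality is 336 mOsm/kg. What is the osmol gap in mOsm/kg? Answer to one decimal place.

Calculated osmolality = 2·Na + glucose/18 + urea
= 2·144 + 78/18 + 7.9
= 288 + 4.33 + 7.90
= 300.23 mOsm/kg ≈ 300.2 mOsm/kg
Osmolar gap = measured − calculated = 336 − 300.2 = 35.8 mOsm/kg

35.8 mOsm/kg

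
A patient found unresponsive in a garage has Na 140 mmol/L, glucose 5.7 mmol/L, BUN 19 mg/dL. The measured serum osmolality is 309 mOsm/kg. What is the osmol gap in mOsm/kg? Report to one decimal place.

Calculated osmolality = 2·Na + glucose + BUN/2.8
= 2·140 + 5.7 + 19/2.8
= 280 + 5.70 + 6.79
= 292.49 mOsm/kg ≈ 292.5 mOsm/kg
Osmolar gap = measured − calculated = 309 − 292.5 = 16.5 mOsm/kg

16.5 mOsm/kg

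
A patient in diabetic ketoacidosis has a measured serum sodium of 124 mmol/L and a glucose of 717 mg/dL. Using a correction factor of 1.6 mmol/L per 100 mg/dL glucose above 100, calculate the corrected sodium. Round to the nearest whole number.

134 mmol/L

Corrected Na = measured Na + 1.6 · (glucose − 100)/100
= 124 + 1.6 · (717 − 100)/100
= 124 + 9.9
= 133.9 mmol/L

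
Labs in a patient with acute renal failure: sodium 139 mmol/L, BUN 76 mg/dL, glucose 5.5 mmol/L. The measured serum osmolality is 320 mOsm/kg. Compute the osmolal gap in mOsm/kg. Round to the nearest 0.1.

9.4 mOsm/kg

Calculated osmolality = 2·Na + glucose + BUN/2.8
= 2·139 + 5.5 + 76/2.8
= 278 + 5.50 + 27.14
= 310.64 mOsm/kg ≈ 310.6 mOsm/kg
Osmolar gap = measured − calculated = 320 − 310.6 = 9.4 mOsm/kg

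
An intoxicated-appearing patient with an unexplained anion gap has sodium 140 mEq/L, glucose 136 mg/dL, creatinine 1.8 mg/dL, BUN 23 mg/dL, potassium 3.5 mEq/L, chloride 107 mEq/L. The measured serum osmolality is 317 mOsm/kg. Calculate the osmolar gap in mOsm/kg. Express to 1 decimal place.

21.2 mOsm/kg

Calculated osmolality = 2·Na + glucose/18 + BUN/2.8
= 2·140 + 136/18 + 23/2.8
= 280 + 7.56 + 8.21
= 295.77 mOsm/kg ≈ 295.8 mOsm/kg
Osmolar gap = measured − calculated = 317 − 295.8 = 21.2 mOsm/kg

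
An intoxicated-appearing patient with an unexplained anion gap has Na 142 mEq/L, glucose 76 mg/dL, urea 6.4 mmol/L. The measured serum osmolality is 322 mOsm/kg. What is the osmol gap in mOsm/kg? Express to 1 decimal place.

27.4 mOsm/kg

Calculated osmolality = 2·Na + glucose/18 + urea
= 2·142 + 76/18 + 6.4
= 284 + 4.22 + 6.40
= 294.62 mOsm/kg ≈ 294.6 mOsm/kg
Osmolar gap = measured − calculated = 322 − 294.6 = 27.4 mOsm/kg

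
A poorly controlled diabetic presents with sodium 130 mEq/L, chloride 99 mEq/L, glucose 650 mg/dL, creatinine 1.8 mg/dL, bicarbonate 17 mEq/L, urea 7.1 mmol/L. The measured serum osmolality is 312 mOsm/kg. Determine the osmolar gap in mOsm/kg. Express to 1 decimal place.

Calculated osmolality = 2·Na + glucose/18 + urea
= 2·130 + 650/18 + 7.1
= 260 + 36.11 + 7.10
= 303.21 mOsm/kg ≈ 303.2 mOsm/kg
Osmolar gap = measured − calculated = 312 − 303.2 = 8.8 mOsm/kg

8.8 mOsm/kg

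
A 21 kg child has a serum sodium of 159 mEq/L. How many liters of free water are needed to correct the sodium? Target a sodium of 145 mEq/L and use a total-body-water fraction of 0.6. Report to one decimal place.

1.2 L

TBW = 0.6 · 21 = 12.6 L
Free water deficit = TBW · (Na/145 − 1)
= 12.6 · (159/145 − 1)
= 12.6 · 0.0966
= 1.22 L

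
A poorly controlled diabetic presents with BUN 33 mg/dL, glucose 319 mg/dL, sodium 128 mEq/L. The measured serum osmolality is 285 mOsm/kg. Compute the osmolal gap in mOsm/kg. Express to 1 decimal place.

-0.5 mOsm/kg

Calculated osmolality = 2·Na + glucose/18 + BUN/2.8
= 2·128 + 319/18 + 33/2.8
= 256 + 17.72 + 11.79
= 285.51 mOsm/kg ≈ 285.5 mOsm/kg
Osmolar gap = measured − calculated = 285 − 285.5 = -0.5 mOsm/kg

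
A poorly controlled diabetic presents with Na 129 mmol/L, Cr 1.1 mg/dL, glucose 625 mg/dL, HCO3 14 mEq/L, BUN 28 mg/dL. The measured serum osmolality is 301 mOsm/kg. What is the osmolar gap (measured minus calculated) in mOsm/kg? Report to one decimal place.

-1.7 mOsm/kg

Calculated osmolality = 2·Na + glucose/18 + BUN/2.8
= 2·129 + 625/18 + 28/2.8
= 258 + 34.72 + 10
= 302.72 mOsm/kg ≈ 302.7 mOsm/kg
Osmolar gap = measured − calculated = 301 − 302.7 = -1.7 mOsm/kg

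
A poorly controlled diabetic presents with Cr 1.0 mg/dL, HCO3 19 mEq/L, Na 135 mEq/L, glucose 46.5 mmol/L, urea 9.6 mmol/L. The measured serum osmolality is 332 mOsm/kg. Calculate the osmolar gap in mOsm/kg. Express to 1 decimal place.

5.9 mOsm/kg

Calculated osmolality = 2·Na + glucose + urea
= 2·135 + 46.5 + 9.6
= 270 + 46.50 + 9.60
= 326.1 mOsm/kg ≈ 326.1 mOsm/kg
Osmolar gap = measured − calculated = 332 − 326.1 = 5.9 mOsm/kg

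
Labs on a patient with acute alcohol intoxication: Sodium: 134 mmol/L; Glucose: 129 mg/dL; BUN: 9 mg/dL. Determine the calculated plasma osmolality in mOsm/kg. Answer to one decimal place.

278.4 mOsm/kg

Calculated osmolality = 2·Na + glucose/18 + BUN/2.8
= 2·134 + 129/18 + 9/2.8
= 268 + 7.17 + 3.21
= 278.38 mOsm/kg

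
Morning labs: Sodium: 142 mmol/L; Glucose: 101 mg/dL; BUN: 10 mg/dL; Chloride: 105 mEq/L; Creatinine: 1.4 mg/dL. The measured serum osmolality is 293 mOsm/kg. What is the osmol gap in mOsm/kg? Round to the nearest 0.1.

Calculated osmolality = 2·Na + glucose/18 + BUN/2.8
= 2·142 + 101/18 + 10/2.8
= 284 + 5.61 + 3.57
= 293.18 mOsm/kg ≈ 293.2 mOsm/kg
Osmolar gap = measured − calculated = 293 − 293.2 = -0.2 mOsm/kg

-0.2 mOsm/kg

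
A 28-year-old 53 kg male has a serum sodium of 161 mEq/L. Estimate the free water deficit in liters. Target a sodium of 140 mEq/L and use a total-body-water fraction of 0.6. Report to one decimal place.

TBW = 0.6 · 53 = 31.8 L
Free water deficit = TBW · (Na/140 − 1)
= 31.8 · (161/140 − 1)
= 31.8 · 0.15
= 4.77 L

4.8 L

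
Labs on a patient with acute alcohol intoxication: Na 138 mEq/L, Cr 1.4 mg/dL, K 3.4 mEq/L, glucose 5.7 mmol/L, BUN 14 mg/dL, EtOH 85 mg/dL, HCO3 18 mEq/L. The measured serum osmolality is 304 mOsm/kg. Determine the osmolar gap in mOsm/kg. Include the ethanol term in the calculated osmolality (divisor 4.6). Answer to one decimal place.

Calculated osmolality = 2·Na + glucose + BUN/2.8 + ethanol/4.6
= 2·138 + 5.7 + 14/2.8 + 85/4.6
= 276 + 5.70 + 5 + 18.48
= 305.18 mOsm/kg ≈ 305.2 mOsm/kg
Osmolar gap = measured − calculated = 304 − 305.2 = -1.2 mOsm/kg

-1.2 mOsm/kg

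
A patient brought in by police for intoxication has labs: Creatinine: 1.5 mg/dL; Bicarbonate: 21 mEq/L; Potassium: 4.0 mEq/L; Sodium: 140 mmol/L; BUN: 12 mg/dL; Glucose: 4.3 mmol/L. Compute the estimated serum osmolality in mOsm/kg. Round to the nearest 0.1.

Calculated osmolality = 2·Na + glucose + BUN/2.8
= 2·140 + 4.3 + 12/2.8
= 280 + 4.30 + 4.29
= 288.59 mOsm/kg

288.6 mOsm/kg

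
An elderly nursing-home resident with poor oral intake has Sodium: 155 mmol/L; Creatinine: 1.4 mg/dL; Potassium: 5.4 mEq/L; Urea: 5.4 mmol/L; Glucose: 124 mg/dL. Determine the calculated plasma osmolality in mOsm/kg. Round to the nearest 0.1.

Calculated osmolality = 2·Na + glucose/18 + urea
= 2·155 + 124/18 + 5.4
= 310 + 6.89 + 5.40
= 322.29 mOsm/kg

322.3 mOsm/kg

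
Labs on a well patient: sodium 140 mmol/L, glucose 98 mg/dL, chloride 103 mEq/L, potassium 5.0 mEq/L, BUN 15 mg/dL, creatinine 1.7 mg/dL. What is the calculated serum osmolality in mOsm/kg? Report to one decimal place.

Calculated osmolality = 2·Na + glucose/18 + BUN/2.8
= 2·140 + 98/18 + 15/2.8
= 280 + 5.44 + 5.36
= 290.8 mOsm/kg

290.8 mOsm/kg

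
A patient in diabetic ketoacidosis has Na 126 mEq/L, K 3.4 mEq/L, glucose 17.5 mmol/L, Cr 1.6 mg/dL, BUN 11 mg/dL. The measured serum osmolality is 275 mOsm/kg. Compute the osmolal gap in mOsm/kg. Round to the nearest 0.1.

1.6 mOsm/kg

Calculated osmolality = 2·Na + glucose + BUN/2.8
= 2·126 + 17.5 + 11/2.8
= 252 + 17.50 + 3.93
= 273.43 mOsm/kg ≈ 273.4 mOsm/kg
Osmolar gap = measured − calculated = 275 − 273.4 = 1.6 mOsm/kg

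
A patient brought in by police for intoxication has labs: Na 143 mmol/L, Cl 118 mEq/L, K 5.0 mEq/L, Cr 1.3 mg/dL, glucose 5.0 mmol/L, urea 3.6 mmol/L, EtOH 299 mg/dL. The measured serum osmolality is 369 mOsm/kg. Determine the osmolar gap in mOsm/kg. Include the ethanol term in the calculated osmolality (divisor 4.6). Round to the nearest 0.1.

Calculated osmolality = 2·Na + glucose + urea + ethanol/4.6
= 2·143 + 5 + 3.6 + 299/4.6
= 286 + 5 + 3.60 + 65
= 359.6 mOsm/kg ≈ 359.6 mOsm/kg
Osmolar gap = measured − calculated = 369 − 359.6 = 9.4 mOsm/kg

9.4 mOsm/kg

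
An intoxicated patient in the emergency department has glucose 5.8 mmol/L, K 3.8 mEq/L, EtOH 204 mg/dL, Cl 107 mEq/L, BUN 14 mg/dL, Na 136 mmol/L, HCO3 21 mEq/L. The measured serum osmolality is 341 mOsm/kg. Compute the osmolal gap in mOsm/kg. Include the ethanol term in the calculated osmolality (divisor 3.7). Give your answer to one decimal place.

Calculated osmolality = 2·Na + glucose + BUN/2.8 + ethanol/3.7
= 2·136 + 5.8 + 14/2.8 + 204/3.7
= 272 + 5.80 + 5 + 55.14
= 337.94 mOsm/kg ≈ 337.9 mOsm/kg
Osmolar gap = measured − calculated = 341 − 337.9 = 3.1 mOsm/kg

3.1 mOsm/kg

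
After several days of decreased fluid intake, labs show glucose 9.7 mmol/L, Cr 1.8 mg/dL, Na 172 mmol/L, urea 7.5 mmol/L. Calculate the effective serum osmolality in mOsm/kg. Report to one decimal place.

353.7 mOsm/kg

Effective osmolality excludes urea (freely permeant across cell membranes):
2·Na + glucose
= 2·172 + 9.7
= 344 + 9.7
= 353.7 mOsm/kg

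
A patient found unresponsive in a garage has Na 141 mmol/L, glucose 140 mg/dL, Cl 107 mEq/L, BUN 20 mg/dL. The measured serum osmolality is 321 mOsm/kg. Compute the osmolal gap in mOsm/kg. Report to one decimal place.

Calculated osmolality = 2·Na + glucose/18 + BUN/2.8
= 2·141 + 140/18 + 20/2.8
= 282 + 7.78 + 7.14
= 296.92 mOsm/kg ≈ 296.9 mOsm/kg
Osmolar gap = measured − calculated = 321 − 296.9 = 24.1 mOsm/kg

24.1 mOsm/kg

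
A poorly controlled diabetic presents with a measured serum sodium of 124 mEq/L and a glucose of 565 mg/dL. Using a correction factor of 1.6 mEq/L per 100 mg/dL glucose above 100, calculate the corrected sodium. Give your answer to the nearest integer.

131 mEq/L

Corrected Na = measured Na + 1.6 · (glucose − 100)/100
= 124 + 1.6 · (565 − 100)/100
= 124 + 7.4
= 131.4 mEq/L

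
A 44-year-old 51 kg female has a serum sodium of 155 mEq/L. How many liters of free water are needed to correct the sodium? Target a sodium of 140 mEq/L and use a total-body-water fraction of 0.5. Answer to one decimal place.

2.7 L

TBW = 0.5 · 51 = 25.5 L
Free water deficit = TBW · (Na/140 − 1)
= 25.5 · (155/140 − 1)
= 25.5 · 0.1071
= 2.73 L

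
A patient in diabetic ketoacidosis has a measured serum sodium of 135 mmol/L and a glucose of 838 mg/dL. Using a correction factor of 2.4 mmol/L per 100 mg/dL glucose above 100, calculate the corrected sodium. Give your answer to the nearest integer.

153 mmol/L

Corrected Na = measured Na + 2.4 · (glucose − 100)/100
= 135 + 2.4 · (838 − 100)/100
= 135 + 17.7
= 152.7 mmol/L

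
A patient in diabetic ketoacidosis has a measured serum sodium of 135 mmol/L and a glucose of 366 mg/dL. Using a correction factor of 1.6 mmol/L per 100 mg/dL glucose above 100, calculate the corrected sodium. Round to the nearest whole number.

139 mmol/L

Corrected Na = measured Na + 1.6 · (glucose − 100)/100
= 135 + 1.6 · (366 − 100)/100
= 135 + 4.3
= 139.3 mmol/L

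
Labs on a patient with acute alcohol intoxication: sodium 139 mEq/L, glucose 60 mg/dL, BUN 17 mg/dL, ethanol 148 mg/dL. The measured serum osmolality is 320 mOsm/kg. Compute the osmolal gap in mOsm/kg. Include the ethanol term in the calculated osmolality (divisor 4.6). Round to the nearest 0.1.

Calculated osmolality = 2·Na + glucose/18 + BUN/2.8 + ethanol/4.6
= 2·139 + 60/18 + 17/2.8 + 148/4.6
= 278 + 3.33 + 6.07 + 32.17
= 319.57 mOsm/kg ≈ 319.6 mOsm/kg
Osmolar gap = measured − calculated = 320 − 319.6 = 0.4 mOsm/kg

0.4 mOsm/kg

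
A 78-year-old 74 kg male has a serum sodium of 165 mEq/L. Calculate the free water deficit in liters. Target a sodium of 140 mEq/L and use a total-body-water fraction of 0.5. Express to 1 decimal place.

TBW = 0.5 · 74 = 37 L
Free water deficit = TBW · (Na/140 − 1)
= 37 · (165/140 − 1)
= 37 · 0.1786
= 6.61 L

6.6 L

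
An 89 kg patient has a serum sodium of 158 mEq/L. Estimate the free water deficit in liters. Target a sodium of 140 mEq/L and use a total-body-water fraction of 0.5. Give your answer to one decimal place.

5.7 L

TBW = 0.5 · 89 = 44.5 L
Free water deficit = TBW · (Na/140 − 1)
= 44.5 · (158/140 − 1)
= 44.5 · 0.1286
= 5.72 L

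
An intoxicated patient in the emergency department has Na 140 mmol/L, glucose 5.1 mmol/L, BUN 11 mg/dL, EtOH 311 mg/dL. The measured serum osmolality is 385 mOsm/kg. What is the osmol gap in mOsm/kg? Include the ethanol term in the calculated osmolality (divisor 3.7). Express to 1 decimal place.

Calculated osmolality = 2·Na + glucose + BUN/2.8 + ethanol/3.7
= 2·140 + 5.1 + 11/2.8 + 311/3.7
= 280 + 5.10 + 3.93 + 84.05
= 373.08 mOsm/kg ≈ 373.1 mOsm/kg
Osmolar gap = measured − calculated = 385 − 373.1 = 11.9 mOsm/kg

11.9 mOsm/kg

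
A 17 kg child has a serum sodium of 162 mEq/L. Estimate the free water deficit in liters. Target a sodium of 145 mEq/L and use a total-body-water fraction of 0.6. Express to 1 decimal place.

1.2 L

TBW = 0.6 · 17 = 10.2 L
Free water deficit = TBW · (Na/145 − 1)
= 10.2 · (162/145 − 1)
= 10.2 · 0.1172
= 1.2 L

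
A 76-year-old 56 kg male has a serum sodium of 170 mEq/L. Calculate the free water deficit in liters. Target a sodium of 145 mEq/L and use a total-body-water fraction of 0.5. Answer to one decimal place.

TBW = 0.5 · 56 = 28 L
Free water deficit = TBW · (Na/145 − 1)
= 28 · (170/145 − 1)
= 28 · 0.1724
= 4.83 L

4.8 L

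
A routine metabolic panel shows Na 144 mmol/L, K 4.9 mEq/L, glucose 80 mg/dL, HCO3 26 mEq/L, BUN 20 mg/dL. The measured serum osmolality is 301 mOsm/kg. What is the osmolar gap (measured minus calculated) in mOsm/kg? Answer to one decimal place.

1.4 mOsm/kg

Calculated osmolality = 2·Na + glucose/18 + BUN/2.8
= 2·144 + 80/18 + 20/2.8
= 288 + 4.44 + 7.14
= 299.58 mOsm/kg ≈ 299.6 mOsm/kg
Osmolar gap = measured − calculated = 301 − 299.6 = 1.4 mOsm/kg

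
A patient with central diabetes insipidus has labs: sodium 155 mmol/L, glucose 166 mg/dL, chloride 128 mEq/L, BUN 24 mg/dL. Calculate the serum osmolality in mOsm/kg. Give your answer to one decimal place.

Calculated osmolality = 2·Na + glucose/18 + BUN/2.8
= 2·155 + 166/18 + 24/2.8
= 310 + 9.22 + 8.57
= 327.79 mOsm/kg

327.8 mOsm/kg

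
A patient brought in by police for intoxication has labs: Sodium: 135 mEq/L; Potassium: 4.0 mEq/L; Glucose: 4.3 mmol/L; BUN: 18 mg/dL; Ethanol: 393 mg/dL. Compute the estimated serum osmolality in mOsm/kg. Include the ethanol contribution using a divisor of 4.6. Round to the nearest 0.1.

Calculated osmolality = 2·Na + glucose + BUN/2.8 + ethanol/4.6
= 2·135 + 4.3 + 18/2.8 + 393/4.6
= 270 + 4.30 + 6.43 + 85.43
= 366.16 mOsm/kg

366.2 mOsm/kg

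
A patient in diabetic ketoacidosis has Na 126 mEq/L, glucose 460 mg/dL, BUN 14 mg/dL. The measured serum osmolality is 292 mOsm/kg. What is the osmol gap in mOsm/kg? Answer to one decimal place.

9.4 mOsm/kg

Calculated osmolality = 2·Na + glucose/18 + BUN/2.8
= 2·126 + 460/18 + 14/2.8
= 252 + 25.56 + 5
= 282.56 mOsm/kg ≈ 282.6 mOsm/kg
Osmolar gap = measured − calculated = 292 − 282.6 = 9.4 mOsm/kg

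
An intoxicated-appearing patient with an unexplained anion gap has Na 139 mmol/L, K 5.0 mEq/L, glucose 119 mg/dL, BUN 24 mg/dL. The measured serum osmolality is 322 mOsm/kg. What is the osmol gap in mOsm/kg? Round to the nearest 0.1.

Calculated osmolality = 2·Na + glucose/18 + BUN/2.8
= 2·139 + 119/18 + 24/2.8
= 278 + 6.61 + 8.57
= 293.18 mOsm/kg ≈ 293.2 mOsm/kg
Osmolar gap = measured − calculated = 322 − 293.2 = 28.8 mOsm/kg

28.8 mOsm/kg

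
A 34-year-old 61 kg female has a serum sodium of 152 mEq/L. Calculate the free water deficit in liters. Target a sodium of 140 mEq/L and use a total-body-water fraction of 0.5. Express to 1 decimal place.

TBW = 0.5 · 61 = 30.5 L
Free water deficit = TBW · (Na/140 − 1)
= 30.5 · (152/140 − 1)
= 30.5 · 0.0857
= 2.61 L

2.6 L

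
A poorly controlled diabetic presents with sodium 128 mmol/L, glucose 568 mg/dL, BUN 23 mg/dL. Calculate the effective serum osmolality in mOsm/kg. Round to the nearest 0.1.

Effective osmolality excludes urea (freely permeant across cell membranes):
2·Na + glucose/18
= 2·128 + 568/18
= 256 + 31.56
= 287.56 mOsm/kg

287.6 mOsm/kg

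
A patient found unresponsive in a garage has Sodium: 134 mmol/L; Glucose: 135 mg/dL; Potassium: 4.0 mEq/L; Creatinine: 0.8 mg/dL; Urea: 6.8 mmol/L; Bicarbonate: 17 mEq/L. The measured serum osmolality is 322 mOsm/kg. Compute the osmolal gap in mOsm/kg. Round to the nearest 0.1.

Calculated osmolality = 2·Na + glucose/18 + urea
= 2·134 + 135/18 + 6.8
= 268 + 7.50 + 6.80
= 282.3 mOsm/kg ≈ 282.3 mOsm/kg
Osmolar gap = measured − calculated = 322 − 282.3 = 39.7 mOsm/kg

39.7 mOsm/kg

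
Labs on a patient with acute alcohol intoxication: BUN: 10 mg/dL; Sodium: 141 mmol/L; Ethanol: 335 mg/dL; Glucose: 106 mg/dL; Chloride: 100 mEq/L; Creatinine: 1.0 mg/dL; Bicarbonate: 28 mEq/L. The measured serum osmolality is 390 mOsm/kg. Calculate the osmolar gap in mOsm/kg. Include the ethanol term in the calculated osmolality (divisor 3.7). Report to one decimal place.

8.0 mOsm/kg

Calculated osmolality = 2·Na + glucose/18 + BUN/2.8 + ethanol/3.7
= 2·141 + 106/18 + 10/2.8 + 335/3.7
= 282 + 5.89 + 3.57 + 90.54
= 382 mOsm/kg ≈ 382.0 mOsm/kg
Osmolar gap = measured − calculated = 390 − 382.0 = 8.0 mOsm/kg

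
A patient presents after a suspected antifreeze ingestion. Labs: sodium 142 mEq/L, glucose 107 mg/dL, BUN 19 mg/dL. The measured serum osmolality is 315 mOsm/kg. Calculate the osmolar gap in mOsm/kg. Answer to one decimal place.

Calculated osmolality = 2·Na + glucose/18 + BUN/2.8
= 2·142 + 107/18 + 19/2.8
= 284 + 5.94 + 6.79
= 296.73 mOsm/kg ≈ 296.7 mOsm/kg
Osmolar gap = measured − calculated = 315 − 296.7 = 18.3 mOsm/kg

18.3 mOsm/kg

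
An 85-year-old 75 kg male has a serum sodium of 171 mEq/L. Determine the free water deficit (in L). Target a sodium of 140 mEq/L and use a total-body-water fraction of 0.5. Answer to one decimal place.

TBW = 0.5 · 75 = 37.5 L
Free water deficit = TBW · (Na/140 − 1)
= 37.5 · (171/140 − 1)
= 37.5 · 0.2214
= 8.3 L

8.3 L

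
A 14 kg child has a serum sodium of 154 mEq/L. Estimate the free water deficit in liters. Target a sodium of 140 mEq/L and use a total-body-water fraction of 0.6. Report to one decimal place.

TBW = 0.6 · 14 = 8.4 L
Free water deficit = TBW · (Na/140 − 1)
= 8.4 · (154/140 − 1)
= 8.4 · 0.1
= 0.84 L

0.8 L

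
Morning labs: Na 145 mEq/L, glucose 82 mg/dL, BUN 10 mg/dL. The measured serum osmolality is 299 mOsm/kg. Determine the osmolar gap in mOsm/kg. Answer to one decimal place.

Calculated osmolality = 2·Na + glucose/18 + BUN/2.8
= 2·145 + 82/18 + 10/2.8
= 290 + 4.56 + 3.57
= 298.13 mOsm/kg ≈ 298.1 mOsm/kg
Osmolar gap = measured − calculated = 299 − 298.1 = 0.9 mOsm/kg

0.9 mOsm/kg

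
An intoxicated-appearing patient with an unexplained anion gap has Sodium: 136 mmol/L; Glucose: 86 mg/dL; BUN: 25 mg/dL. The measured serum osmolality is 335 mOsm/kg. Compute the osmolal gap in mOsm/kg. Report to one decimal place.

Calculated osmolality = 2·Na + glucose/18 + BUN/2.8
= 2·136 + 86/18 + 25/2.8
= 272 + 4.78 + 8.93
= 285.71 mOsm/kg ≈ 285.7 mOsm/kg
Osmolar gap = measured − calculated = 335 − 285.7 = 49.3 mOsm/kg

49.3 mOsm/kg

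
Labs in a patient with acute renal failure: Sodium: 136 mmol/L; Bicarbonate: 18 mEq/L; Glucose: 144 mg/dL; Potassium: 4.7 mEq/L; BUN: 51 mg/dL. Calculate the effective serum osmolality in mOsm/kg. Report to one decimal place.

280.0 mOsm/kg

Effective osmolality excludes urea (freely permeant across cell membranes):
2·Na + glucose/18
= 2·136 + 144/18
= 272 + 8
= 280 mOsm/kg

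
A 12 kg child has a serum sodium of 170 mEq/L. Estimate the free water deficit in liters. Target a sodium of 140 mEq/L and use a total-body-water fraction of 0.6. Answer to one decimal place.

TBW = 0.6 · 12 = 7.2 L
Free water deficit = TBW · (Na/140 − 1)
= 7.2 · (170/140 − 1)
= 7.2 · 0.2143
= 1.54 L

1.5 L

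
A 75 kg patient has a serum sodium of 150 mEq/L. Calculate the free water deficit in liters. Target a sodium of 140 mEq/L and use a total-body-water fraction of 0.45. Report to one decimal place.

2.4 L

TBW = 0.45 · 75 = 33.75 L
Free water deficit = TBW · (Na/140 − 1)
= 33.75 · (150/140 − 1)
= 33.75 · 0.0714
= 2.41 L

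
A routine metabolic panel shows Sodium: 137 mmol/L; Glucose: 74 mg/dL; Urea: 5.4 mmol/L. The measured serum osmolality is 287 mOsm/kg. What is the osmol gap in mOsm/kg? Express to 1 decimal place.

Calculated osmolality = 2·Na + glucose/18 + urea
= 2·137 + 74/18 + 5.4
= 274 + 4.11 + 5.40
= 283.51 mOsm/kg ≈ 283.5 mOsm/kg
Osmolar gap = measured − calculated = 287 − 283.5 = 3.5 mOsm/kg

3.5 mOsm/kg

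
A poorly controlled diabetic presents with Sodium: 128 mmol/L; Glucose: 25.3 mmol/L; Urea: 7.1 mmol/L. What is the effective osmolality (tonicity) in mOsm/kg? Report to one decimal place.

281.3 mOsm/kg

Effective osmolality excludes urea (freely permeant across cell membranes):
2·Na + glucose
= 2·128 + 25.3
= 256 + 25.3
= 281.3 mOsm/kg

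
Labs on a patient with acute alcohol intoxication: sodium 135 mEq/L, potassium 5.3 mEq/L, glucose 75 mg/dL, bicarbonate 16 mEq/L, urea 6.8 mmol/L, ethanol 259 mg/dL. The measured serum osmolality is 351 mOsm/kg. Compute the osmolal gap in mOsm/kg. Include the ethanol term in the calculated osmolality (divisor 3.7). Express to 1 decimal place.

0.0 mOsm/kg

Calculated osmolality = 2·Na + glucose/18 + urea + ethanol/3.7
= 2·135 + 75/18 + 6.8 + 259/3.7
= 270 + 4.17 + 6.80 + 70
= 350.97 mOsm/kg ≈ 351.0 mOsm/kg
Osmolar gap = measured − calculated = 351 − 351.0 = 0.0 mOsm/kg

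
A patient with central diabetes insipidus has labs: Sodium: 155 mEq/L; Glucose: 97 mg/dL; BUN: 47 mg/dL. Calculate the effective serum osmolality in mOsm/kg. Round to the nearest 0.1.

315.4 mOsm/kg

Effective osmolality excludes urea (freely permeant across cell membranes):
2·Na + glucose/18
= 2·155 + 97/18
= 310 + 5.39
= 315.39 mOsm/kg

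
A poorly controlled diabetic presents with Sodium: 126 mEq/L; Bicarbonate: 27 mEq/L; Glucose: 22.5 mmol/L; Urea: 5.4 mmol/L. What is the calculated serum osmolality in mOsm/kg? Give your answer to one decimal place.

Calculated osmolality = 2·Na + glucose + urea
= 2·126 + 22.5 + 5.4
= 252 + 22.50 + 5.40
= 279.9 mOsm/kg

279.9 mOsm/kg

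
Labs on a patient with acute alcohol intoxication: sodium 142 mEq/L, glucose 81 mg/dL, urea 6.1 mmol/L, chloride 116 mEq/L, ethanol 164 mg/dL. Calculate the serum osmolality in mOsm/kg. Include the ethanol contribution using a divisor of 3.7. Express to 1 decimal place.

338.9 mOsm/kg

Calculated osmolality = 2·Na + glucose/18 + urea + ethanol/3.7
= 2·142 + 81/18 + 6.1 + 164/3.7
= 284 + 4.50 + 6.10 + 44.32
= 338.92 mOsm/kg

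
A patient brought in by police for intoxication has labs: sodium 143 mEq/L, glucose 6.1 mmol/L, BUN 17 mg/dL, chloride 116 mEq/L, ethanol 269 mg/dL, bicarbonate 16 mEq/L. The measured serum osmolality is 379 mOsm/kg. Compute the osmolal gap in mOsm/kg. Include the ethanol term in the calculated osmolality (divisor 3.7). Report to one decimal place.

Calculated osmolality = 2·Na + glucose + BUN/2.8 + ethanol/3.7
= 2·143 + 6.1 + 17/2.8 + 269/3.7
= 286 + 6.10 + 6.07 + 72.70
= 370.87 mOsm/kg ≈ 370.9 mOsm/kg
Osmolar gap = measured − calculated = 379 − 370.9 = 8.1 mOsm/kg

8.1 mOsm/kg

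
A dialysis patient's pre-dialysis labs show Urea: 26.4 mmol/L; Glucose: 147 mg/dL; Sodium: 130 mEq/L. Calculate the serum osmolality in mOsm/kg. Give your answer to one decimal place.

Calculated osmolality = 2·Na + glucose/18 + urea
= 2·130 + 147/18 + 26.4
= 260 + 8.17 + 26.40
= 294.57 mOsm/kg

294.6 mOsm/kg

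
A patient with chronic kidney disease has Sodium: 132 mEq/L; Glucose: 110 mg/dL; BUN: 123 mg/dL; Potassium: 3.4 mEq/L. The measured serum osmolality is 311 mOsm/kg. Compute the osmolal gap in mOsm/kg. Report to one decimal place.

-3.0 mOsm/kg

Calculated osmolality = 2·Na + glucose/18 + BUN/2.8
= 2·132 + 110/18 + 123/2.8
= 264 + 6.11 + 43.93
= 314.04 mOsm/kg ≈ 314.0 mOsm/kg
Osmolar gap = measured − calculated = 311 − 314.0 = -3.0 mOsm/kg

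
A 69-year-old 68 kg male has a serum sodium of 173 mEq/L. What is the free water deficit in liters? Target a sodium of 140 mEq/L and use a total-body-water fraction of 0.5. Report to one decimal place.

8.0 L

TBW = 0.5 · 68 = 34 L
Free water deficit = TBW · (Na/140 − 1)
= 34 · (173/140 − 1)
= 34 · 0.2357
= 8.01 L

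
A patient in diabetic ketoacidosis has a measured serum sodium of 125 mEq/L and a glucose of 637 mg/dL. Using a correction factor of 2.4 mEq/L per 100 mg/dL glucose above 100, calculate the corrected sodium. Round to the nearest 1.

Corrected Na = measured Na + 2.4 · (glucose − 100)/100
= 125 + 2.4 · (637 − 100)/100
= 125 + 12.9
= 137.9 mEq/L

138 mEq/L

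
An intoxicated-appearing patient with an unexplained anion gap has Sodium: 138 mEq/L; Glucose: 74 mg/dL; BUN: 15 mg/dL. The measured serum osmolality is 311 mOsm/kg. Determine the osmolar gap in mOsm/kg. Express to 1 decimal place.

Calculated osmolality = 2·Na + glucose/18 + BUN/2.8
= 2·138 + 74/18 + 15/2.8
= 276 + 4.11 + 5.36
= 285.47 mOsm/kg ≈ 285.5 mOsm/kg
Osmolar gap = measured − calculated = 311 − 285.5 = 25.5 mOsm/kg

25.5 mOsm/kg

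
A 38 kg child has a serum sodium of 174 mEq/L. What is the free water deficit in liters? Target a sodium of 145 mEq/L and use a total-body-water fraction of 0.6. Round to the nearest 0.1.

TBW = 0.6 · 38 = 22.8 L
Free water deficit = TBW · (Na/145 − 1)
= 22.8 · (174/145 − 1)
= 22.8 · 0.2
= 4.56 L

4.6 L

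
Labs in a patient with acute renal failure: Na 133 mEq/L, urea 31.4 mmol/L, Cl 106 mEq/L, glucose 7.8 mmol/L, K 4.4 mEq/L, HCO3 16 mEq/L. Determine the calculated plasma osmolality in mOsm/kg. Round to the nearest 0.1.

Calculated osmolality = 2·Na + glucose + urea
= 2·133 + 7.8 + 31.4
= 266 + 7.80 + 31.40
= 305.2 mOsm/kg

305.2 mOsm/kg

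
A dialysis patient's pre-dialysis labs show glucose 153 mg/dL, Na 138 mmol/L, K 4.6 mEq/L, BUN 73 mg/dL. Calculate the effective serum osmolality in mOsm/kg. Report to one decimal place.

284.5 mOsm/kg

Effective osmolality excludes urea (freely permeant across cell membranes):
2·Na + glucose/18
= 2·138 + 153/18
= 276 + 8.5
= 284.5 mOsm/kg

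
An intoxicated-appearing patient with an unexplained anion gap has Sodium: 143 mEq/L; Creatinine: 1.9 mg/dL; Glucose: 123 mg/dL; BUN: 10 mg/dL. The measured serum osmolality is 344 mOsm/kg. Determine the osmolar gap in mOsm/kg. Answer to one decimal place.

Calculated osmolality = 2·Na + glucose/18 + BUN/2.8
= 2·143 + 123/18 + 10/2.8
= 286 + 6.83 + 3.57
= 296.4 mOsm/kg ≈ 296.4 mOsm/kg
Osmolar gap = measured − calculated = 344 − 296.4 = 47.6 mOsm/kg

47.6 mOsm/kg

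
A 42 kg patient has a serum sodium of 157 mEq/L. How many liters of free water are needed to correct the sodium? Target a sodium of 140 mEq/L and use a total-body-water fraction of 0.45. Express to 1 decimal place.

2.3 L

TBW = 0.45 · 42 = 18.9 L
Free water deficit = TBW · (Na/140 − 1)
= 18.9 · (157/140 − 1)
= 18.9 · 0.1214
= 2.29 L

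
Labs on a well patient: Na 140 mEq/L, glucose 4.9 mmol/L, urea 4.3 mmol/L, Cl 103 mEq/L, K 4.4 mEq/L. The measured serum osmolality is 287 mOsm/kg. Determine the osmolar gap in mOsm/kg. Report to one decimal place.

Calculated osmolality = 2·Na + glucose + urea
= 2·140 + 4.9 + 4.3
= 280 + 4.90 + 4.30
= 289.2 mOsm/kg ≈ 289.2 mOsm/kg
Osmolar gap = measured − calculated = 287 − 289.2 = -2.2 mOsm/kg

-2.2 mOsm/kg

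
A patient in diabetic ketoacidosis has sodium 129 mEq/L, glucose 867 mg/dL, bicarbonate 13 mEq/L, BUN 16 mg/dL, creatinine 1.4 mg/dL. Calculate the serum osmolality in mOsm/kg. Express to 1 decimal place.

Calculated osmolality = 2·Na + glucose/18 + BUN/2.8
= 2·129 + 867/18 + 16/2.8
= 258 + 48.17 + 5.71
= 311.88 mOsm/kg

311.9 mOsm/kg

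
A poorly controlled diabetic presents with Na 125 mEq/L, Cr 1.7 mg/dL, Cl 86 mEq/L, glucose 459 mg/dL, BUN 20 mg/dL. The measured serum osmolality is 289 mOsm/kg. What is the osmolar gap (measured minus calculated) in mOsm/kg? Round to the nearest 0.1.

Calculated osmolality = 2·Na + glucose/18 + BUN/2.8
= 2·125 + 459/18 + 20/2.8
= 250 + 25.50 + 7.14
= 282.64 mOsm/kg ≈ 282.6 mOsm/kg
Osmolar gap = measured − calculated = 289 − 282.6 = 6.4 mOsm/kg

6.4 mOsm/kg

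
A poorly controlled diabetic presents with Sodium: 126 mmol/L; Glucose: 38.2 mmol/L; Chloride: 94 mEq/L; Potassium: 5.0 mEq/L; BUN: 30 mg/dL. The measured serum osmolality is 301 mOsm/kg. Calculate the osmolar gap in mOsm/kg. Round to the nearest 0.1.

0.1 mOsm/kg

Calculated osmolality = 2·Na + glucose + BUN/2.8
= 2·126 + 38.2 + 30/2.8
= 252 + 38.20 + 10.71
= 300.91 mOsm/kg ≈ 300.9 mOsm/kg
Osmolar gap = measured − calculated = 301 − 300.9 = 0.1 mOsm/kg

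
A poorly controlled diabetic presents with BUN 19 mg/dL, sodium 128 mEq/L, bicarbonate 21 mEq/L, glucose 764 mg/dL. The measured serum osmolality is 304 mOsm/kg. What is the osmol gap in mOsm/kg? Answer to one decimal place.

Calculated osmolality = 2·Na + glucose/18 + BUN/2.8
= 2·128 + 764/18 + 19/2.8
= 256 + 42.44 + 6.79
= 305.23 mOsm/kg ≈ 305.2 mOsm/kg
Osmolar gap = measured − calculated = 304 − 305.2 = -1.2 mOsm/kg

-1.2 mOsm/kg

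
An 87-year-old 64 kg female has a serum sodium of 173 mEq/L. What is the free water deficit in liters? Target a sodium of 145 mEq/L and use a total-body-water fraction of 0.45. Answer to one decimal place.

TBW = 0.45 · 64 = 28.8 L
Free water deficit = TBW · (Na/145 − 1)
= 28.8 · (173/145 − 1)
= 28.8 · 0.1931
= 5.56 L

5.6 L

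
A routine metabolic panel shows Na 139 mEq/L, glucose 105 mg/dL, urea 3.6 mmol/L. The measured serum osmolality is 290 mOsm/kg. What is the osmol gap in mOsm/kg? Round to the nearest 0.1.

2.6 mOsm/kg

Calculated osmolality = 2·Na + glucose/18 + urea
= 2·139 + 105/18 + 3.6
= 278 + 5.83 + 3.60
= 287.43 mOsm/kg ≈ 287.4 mOsm/kg
Osmolar gap = measured − calculated = 290 − 287.4 = 2.6 mOsm/kg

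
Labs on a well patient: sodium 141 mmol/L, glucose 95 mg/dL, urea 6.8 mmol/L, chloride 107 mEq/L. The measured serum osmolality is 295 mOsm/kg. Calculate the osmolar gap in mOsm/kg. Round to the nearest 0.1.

0.9 mOsm/kg

Calculated osmolality = 2·Na + glucose/18 + urea
= 2·141 + 95/18 + 6.8
= 282 + 5.28 + 6.80
= 294.08 mOsm/kg ≈ 294.1 mOsm/kg
Osmolar gap = measured − calculated = 295 − 294.1 = 0.9 mOsm/kg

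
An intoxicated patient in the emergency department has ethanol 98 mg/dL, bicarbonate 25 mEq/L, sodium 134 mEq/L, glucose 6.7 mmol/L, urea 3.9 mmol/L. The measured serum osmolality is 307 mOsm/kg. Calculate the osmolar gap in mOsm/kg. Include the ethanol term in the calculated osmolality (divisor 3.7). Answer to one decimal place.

Calculated osmolality = 2·Na + glucose + urea + ethanol/3.7
= 2·134 + 6.7 + 3.9 + 98/3.7
= 268 + 6.70 + 3.90 + 26.49
= 305.09 mOsm/kg ≈ 305.1 mOsm/kg
Osmolar gap = measured − calculated = 307 − 305.1 = 1.9 mOsm/kg

1.9 mOsm/kg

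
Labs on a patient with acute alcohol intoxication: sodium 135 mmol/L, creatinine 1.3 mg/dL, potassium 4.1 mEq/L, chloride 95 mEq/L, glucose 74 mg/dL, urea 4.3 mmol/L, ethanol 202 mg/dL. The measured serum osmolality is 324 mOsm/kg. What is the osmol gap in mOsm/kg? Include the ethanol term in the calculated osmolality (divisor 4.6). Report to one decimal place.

Calculated osmolality = 2·Na + glucose/18 + urea + ethanol/4.6
= 2·135 + 74/18 + 4.3 + 202/4.6
= 270 + 4.11 + 4.30 + 43.91
= 322.32 mOsm/kg ≈ 322.3 mOsm/kg
Osmolar gap = measured − calculated = 324 − 322.3 = 1.7 mOsm/kg

1.7 mOsm/kg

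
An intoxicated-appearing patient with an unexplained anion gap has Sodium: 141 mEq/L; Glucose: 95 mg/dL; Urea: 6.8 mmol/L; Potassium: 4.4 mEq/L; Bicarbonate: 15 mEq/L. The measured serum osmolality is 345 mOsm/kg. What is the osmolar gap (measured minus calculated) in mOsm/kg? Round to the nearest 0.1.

50.9 mOsm/kg

Calculated osmolality = 2·Na + glucose/18 + urea
= 2·141 + 95/18 + 6.8
= 282 + 5.28 + 6.80
= 294.08 mOsm/kg ≈ 294.1 mOsm/kg
Osmolar gap = measured − calculated = 345 − 294.1 = 50.9 mOsm/kg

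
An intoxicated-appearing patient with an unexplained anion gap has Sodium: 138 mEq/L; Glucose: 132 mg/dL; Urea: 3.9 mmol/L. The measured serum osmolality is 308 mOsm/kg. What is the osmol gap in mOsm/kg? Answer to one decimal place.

20.8 mOsm/kg

Calculated osmolality = 2·Na + glucose/18 + urea
= 2·138 + 132/18 + 3.9
= 276 + 7.33 + 3.90
= 287.23 mOsm/kg ≈ 287.2 mOsm/kg
Osmolar gap = measured − calculated = 308 − 287.2 = 20.8 mOsm/kg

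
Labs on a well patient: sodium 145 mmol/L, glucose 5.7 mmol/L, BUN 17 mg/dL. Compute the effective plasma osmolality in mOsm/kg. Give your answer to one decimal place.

Effective osmolality excludes urea (freely permeant across cell membranes):
2·Na + glucose
= 2·145 + 5.7
= 290 + 5.7
= 295.7 mOsm/kg

295.7 mOsm/kg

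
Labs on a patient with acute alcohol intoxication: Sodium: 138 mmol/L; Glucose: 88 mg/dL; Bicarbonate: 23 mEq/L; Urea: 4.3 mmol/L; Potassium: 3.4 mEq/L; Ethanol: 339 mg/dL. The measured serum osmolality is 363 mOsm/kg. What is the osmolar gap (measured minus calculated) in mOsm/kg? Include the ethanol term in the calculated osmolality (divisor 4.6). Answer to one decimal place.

Calculated osmolality = 2·Na + glucose/18 + urea + ethanol/4.6
= 2·138 + 88/18 + 4.3 + 339/4.6
= 276 + 4.89 + 4.30 + 73.70
= 358.89 mOsm/kg ≈ 358.9 mOsm/kg
Osmolar gap = measured − calculated = 363 − 358.9 = 4.1 mOsm/kg

4.1 mOsm/kg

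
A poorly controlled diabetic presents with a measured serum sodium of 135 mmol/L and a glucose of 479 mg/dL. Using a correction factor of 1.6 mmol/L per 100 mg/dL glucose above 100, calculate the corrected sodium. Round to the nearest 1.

Corrected Na = measured Na + 1.6 · (glucose − 100)/100
= 135 + 1.6 · (479 − 100)/100
= 135 + 6.1
= 141.1 mmol/L

141 mmol/L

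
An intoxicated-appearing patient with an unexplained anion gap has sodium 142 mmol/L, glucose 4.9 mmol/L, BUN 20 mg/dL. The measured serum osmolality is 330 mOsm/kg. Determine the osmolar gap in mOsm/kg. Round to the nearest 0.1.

Calculated osmolality = 2·Na + glucose + BUN/2.8
= 2·142 + 4.9 + 20/2.8
= 284 + 4.90 + 7.14
= 296.04 mOsm/kg ≈ 296.0 mOsm/kg
Osmolar gap = measured − calculated = 330 − 296.0 = 34.0 mOsm/kg

34.0 mOsm/kg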